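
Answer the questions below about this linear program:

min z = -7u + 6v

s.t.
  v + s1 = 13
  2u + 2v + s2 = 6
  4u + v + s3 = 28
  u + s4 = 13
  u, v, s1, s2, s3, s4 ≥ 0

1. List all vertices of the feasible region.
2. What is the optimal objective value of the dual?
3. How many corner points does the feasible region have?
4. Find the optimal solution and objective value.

1. (0, 0), (3, 0), (0, 3)
2. -21 (by strong duality, equal to the primal optimum)
3. 3
4. u = 3, v = 0, z = -21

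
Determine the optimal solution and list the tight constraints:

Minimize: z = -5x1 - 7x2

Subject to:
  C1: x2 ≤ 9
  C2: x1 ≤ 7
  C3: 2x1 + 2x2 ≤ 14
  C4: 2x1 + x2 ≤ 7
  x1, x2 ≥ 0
Optimal: x1 = 0, x2 = 7
Slack at optimum:
  C1: slack = 2
  C2: slack = 7
  C3: slack = 0 (binding)
  C4: slack = 0 (binding)
  x1 ≥ 0: x1 = 0 (binding)
  x2 ≥ 0: x2 = 7
Binding constraints: C3, C4, x1 ≥ 0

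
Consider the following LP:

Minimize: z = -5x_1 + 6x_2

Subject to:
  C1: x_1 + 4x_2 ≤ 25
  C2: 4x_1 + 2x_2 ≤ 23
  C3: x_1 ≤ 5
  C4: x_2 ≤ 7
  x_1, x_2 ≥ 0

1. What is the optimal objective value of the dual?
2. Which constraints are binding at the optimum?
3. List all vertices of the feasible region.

1. -25 (by strong duality, equal to the primal optimum)
2. C3, x_2 ≥ 0
3. (0, 0), (5, 0), (5, 1.5), (3, 5.5), (0, 6.25)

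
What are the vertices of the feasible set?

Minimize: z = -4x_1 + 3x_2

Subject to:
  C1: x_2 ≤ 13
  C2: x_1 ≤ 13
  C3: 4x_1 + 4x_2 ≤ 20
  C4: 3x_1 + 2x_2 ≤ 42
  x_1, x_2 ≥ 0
Each vertex is the intersection of two constraint boundaries that also satisfies all remaining constraints:
  x_1 = 0 and x_2 = 0 → (0, 0)
  4x_1 + 4x_2 = 20 and x_2 = 0 → (5, 0)
  4x_1 + 4x_2 = 20 and x_1 = 0 → (0, 5)

Vertices: (0, 0), (5, 0), (0, 5)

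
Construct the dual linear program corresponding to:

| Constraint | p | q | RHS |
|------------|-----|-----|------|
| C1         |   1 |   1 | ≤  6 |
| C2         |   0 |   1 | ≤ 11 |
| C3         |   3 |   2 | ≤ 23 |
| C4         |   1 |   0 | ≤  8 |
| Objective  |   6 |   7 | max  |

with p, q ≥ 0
Minimize: z = 6y1 + 11y2 + 23y3 + 8y4

Subject to:
  C1: -y1 - 3y3 - y4 ≤ -6
  C2: -y1 - y2 - 2y3 ≤ -7
  y1, y2, y3, y4 ≥ 0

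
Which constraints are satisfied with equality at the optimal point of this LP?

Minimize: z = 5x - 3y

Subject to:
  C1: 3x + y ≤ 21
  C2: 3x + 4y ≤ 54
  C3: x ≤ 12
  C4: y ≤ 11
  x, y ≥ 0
Optimal: x = 0, y = 11
Slack at optimum:
  C1: slack = 10
  C2: slack = 10
  C3: slack = 12
  C4: slack = 0 (binding)
  x ≥ 0: x = 0 (binding)
  y ≥ 0: y = 11
Binding constraints: C4, x ≥ 0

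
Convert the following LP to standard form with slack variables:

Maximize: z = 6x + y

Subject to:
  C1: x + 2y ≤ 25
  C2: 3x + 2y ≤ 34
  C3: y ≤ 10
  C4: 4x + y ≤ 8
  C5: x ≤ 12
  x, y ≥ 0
max z = 6x + y

s.t.
  x + 2y + s1 = 25
  3x + 2y + s2 = 34
  y + s3 = 10
  4x + y + s4 = 8
  x + s5 = 12
  x, y, s1, s2, s3, s4, s5 ≥ 0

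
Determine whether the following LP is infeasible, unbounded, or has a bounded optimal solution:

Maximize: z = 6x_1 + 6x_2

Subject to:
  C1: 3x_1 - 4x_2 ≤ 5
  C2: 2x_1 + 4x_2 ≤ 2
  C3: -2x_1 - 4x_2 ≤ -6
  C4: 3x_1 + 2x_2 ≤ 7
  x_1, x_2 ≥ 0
C2 requires 2x_1 + 4x_2 ≤ 2, while C3 (-2x_1 - 4x_2 ≤ -6) is equivalent to 2x_1 + 4x_2 ≥ 6. Together they would need 6 ≤ 2x_1 + 4x_2 ≤ 2, which is impossible since 6 > 2. No point satisfies all constraints.

Infeasible — the constraint set is empty.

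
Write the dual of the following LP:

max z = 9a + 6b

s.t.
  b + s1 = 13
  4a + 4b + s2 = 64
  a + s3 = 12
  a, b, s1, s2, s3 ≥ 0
Minimize: z = 13y1 + 64y2 + 12y3

Subject to:
  C1: -4y2 - y3 ≤ -9
  C2: -y1 - 4y2 ≤ -6
  y1, y2, y3 ≥ 0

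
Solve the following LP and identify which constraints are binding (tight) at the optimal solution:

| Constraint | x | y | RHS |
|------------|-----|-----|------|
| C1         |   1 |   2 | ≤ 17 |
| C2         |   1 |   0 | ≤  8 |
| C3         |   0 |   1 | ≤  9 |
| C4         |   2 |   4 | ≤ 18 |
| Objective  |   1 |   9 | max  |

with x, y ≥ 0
Optimal: x = 0, y = 4.5
Slack at optimum:
  C1: slack = 8
  C2: slack = 8
  C3: slack = 4.5
  C4: slack = 0 (binding)
  x ≥ 0: x = 0 (binding)
  y ≥ 0: y = 4.5
Binding constraints: C4, x ≥ 0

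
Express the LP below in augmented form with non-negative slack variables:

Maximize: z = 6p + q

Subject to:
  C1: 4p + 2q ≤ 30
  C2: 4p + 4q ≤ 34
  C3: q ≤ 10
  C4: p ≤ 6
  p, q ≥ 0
max z = 6p + q

s.t.
  4p + 2q + s1 = 30
  4p + 4q + s2 = 34
  q + s3 = 10
  p + s4 = 6
  p, q, s1, s2, s3, s4 ≥ 0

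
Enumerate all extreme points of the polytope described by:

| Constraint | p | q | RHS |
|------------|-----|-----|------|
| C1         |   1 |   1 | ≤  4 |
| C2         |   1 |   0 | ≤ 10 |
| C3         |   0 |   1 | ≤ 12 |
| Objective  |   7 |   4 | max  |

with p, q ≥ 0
Each vertex is the intersection of two constraint boundaries that also satisfies all remaining constraints:
  p = 0 and q = 0 → (0, 0)
  p + q = 4 and q = 0 → (4, 0)
  p + q = 4 and p = 0 → (0, 4)

Vertices: (0, 0), (4, 0), (0, 4)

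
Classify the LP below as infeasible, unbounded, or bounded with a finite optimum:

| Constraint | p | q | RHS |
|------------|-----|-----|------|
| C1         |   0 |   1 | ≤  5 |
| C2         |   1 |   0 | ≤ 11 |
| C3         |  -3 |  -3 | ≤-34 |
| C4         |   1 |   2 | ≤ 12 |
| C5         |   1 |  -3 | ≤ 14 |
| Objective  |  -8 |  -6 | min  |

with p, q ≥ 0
The point (11, 0.5) satisfies every constraint, so the LP is feasible; the constraints give p ≤ 11 and q ≤ 5, which with p, q ≥ 0 keep the feasible region inside a bounded box. A feasible, bounded LP attains a finite optimum at a vertex.

Feasible with finite optimum z* = -91 at (11, 0.5).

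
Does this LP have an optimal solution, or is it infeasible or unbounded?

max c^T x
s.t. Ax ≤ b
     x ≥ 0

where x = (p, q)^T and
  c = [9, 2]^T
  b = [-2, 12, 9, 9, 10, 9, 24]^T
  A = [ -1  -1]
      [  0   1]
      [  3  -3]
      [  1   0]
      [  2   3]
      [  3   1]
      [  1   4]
The point (3, 0) satisfies every constraint, so the LP is feasible; the constraints give p ≤ 9 and q ≤ 12, which with p, q ≥ 0 keep the feasible region inside a bounded box. A feasible, bounded LP attains a finite optimum at a vertex.

Evaluating z = 9p + 2q at each vertex:
  (2, 0): z = 18
  (3, 0): z = 27
  (2.429, 1.714): z = 25.29
  (0, 3.333): z = 6.667
  (0, 2): z = 4

The LP has an optimal solution: (3, 0) with z = 27.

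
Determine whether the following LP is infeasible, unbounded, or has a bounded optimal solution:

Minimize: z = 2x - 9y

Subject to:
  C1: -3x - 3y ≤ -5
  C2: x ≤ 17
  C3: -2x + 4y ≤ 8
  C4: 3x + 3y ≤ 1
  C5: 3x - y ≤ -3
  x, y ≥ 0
C4 requires 3x + 3y ≤ 1, while C1 (-3x - 3y ≤ -5) is equivalent to 3x + 3y ≥ 5. Together they would need 5 ≤ 3x + 3y ≤ 1, which is impossible since 5 > 1. No point satisfies all constraints.

Infeasible: no point satisfies all constraints simultaneously.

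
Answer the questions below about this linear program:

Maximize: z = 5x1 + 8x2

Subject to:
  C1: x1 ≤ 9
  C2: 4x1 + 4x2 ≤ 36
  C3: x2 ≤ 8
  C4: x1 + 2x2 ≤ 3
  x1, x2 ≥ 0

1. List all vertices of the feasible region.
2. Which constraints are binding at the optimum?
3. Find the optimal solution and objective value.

1. (0, 0), (3, 0), (0, 1.5)
2. C4, x2 ≥ 0
3. x1 = 3, x2 = 0, z = 15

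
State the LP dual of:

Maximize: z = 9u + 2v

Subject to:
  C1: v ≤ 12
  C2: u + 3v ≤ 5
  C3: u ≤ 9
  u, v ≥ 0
Minimize: z = 12y1 + 5y2 + 9y3

Subject to:
  C1: -y2 - y3 ≤ -9
  C2: -y1 - 3y2 ≤ -2
  y1, y2, y3 ≥ 0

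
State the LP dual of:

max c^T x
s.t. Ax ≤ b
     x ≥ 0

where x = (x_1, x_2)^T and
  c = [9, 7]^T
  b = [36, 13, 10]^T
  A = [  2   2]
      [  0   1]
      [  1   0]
Minimize: z = 36y1 + 13y2 + 10y3

Subject to:
  C1: -2y1 - y3 ≤ -9
  C2: -2y1 - y2 ≤ -7
  y1, y2, y3 ≥ 0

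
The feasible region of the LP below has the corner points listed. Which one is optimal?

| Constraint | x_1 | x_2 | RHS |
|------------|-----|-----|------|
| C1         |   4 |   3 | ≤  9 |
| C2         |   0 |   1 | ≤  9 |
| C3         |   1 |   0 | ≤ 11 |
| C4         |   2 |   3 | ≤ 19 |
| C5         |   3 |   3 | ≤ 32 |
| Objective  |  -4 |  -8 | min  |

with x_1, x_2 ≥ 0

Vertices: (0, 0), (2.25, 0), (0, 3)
Evaluating z = -4x_1 - 8x_2 at each vertex:
  (0, 0): z = 0
  (2.25, 0): z = -9
  (0, 3): z = -24

The smallest value is z = -24, attained at (0, 3).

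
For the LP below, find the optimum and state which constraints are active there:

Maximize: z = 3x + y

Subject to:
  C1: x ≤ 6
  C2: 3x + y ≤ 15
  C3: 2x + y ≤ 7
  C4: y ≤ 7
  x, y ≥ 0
Optimal: x = 3.5, y = 0
Binding: C3, y ≥ 0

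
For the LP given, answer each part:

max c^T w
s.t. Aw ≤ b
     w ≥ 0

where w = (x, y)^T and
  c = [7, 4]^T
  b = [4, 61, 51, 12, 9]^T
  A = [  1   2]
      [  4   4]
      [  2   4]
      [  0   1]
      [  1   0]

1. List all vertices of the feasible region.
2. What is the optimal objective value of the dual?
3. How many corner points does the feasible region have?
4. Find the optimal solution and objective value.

1. (0, 0), (4, 0), (0, 2)
2. 28 (by strong duality, equal to the primal optimum)
3. 3
4. x = 4, y = 0, z = 28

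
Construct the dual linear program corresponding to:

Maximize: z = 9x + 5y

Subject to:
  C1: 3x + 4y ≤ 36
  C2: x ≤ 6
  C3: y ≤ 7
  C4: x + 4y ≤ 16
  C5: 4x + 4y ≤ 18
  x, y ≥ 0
Minimize: z = 36y1 + 6y2 + 7y3 + 16y4 + 18y5

Subject to:
  C1: -3y1 - y2 - y4 - 4y5 ≤ -9
  C2: -4y1 - y3 - 4y4 - 4y5 ≤ -5
  y1, y2, y3, y4, y5 ≥ 0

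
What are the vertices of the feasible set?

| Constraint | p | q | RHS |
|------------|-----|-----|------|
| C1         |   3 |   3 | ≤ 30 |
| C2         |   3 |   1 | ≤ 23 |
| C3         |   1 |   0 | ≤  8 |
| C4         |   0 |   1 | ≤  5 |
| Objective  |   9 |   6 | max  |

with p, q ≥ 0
Each vertex is the intersection of two constraint boundaries that also satisfies all remaining constraints:
  p = 0 and q = 0 → (0, 0)
  3p + q = 23 and q = 0 → (7.667, 0)
  3p + 3q = 30 and 3p + q = 23 → (6.5, 3.5)
  3p + 3q = 30 and q = 5 → (5, 5)
  q = 5 and p = 0 → (0, 5)

Vertices: (0, 0), (7.667, 0), (6.5, 3.5), (5, 5), (0, 5)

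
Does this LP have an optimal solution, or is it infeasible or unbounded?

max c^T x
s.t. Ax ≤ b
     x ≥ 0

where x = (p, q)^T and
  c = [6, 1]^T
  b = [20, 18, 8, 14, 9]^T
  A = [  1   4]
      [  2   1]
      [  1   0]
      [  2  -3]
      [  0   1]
The point (8, 2) satisfies every constraint, so the LP is feasible; the constraints give p ≤ 8 and q ≤ 9, which with p, q ≥ 0 keep the feasible region inside a bounded box. A feasible, bounded LP attains a finite optimum at a vertex.

Evaluating z = 6p + q at each vertex:
  (0, 0): z = 0
  (7, 0): z = 42
  (8, 0.6667): z = 48.67
  (8, 2): z = 50
  (7.429, 3.143): z = 47.71
  (0, 5): z = 5

Feasible with finite optimum z* = 50 at (8, 2).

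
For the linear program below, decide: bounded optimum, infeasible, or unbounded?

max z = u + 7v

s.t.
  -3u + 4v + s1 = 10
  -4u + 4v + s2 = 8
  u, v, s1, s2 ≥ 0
Feasible point: (0, 0) satisfies every constraint, so the LP is feasible.
Direction d = (1, 0): for each constraint row a, a·d ≤ 0 —
  (-3)(1) + (4)(0) = -3 ≤ 0
  (-4)(1) + (4)(0) = -4 ≤ 0
and d ≥ 0, so (0, 0) + t·d stays feasible for every t ≥ 0. Along this ray z = u + 7v changes by 1 per unit t, so z → +∞.

The LP is unbounded; z can be made arbitrarily large.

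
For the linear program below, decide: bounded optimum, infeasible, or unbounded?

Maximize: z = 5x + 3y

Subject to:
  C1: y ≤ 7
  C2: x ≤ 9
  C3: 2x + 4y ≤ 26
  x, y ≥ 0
The point (9, 2) satisfies every constraint, so the LP is feasible; the constraints give x ≤ 9 and y ≤ 7, which with x, y ≥ 0 keep the feasible region inside a bounded box. A feasible, bounded LP attains a finite optimum at a vertex.

Evaluating z = 5x + 3y at each vertex:
  (0, 0): z = 0
  (9, 0): z = 45
  (9, 2): z = 51
  (0, 6.5): z = 19.5

Feasible with finite optimum z* = 51 at (9, 2).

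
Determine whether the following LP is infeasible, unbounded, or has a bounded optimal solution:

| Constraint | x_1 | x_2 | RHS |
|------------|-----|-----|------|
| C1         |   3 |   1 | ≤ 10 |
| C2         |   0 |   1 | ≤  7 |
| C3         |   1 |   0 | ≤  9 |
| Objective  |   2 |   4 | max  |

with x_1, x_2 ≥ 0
The point (1, 7) satisfies every constraint, so the LP is feasible; the constraints give x_1 ≤ 9 and x_2 ≤ 7, which with x_1, x_2 ≥ 0 keep the feasible region inside a bounded box. A feasible, bounded LP attains a finite optimum at a vertex.

Evaluating z = 2x_1 + 4x_2 at each vertex:
  (0, 0): z = 0
  (3.333, 0): z = 6.667
  (1, 7): z = 30
  (0, 7): z = 28

Feasible with finite optimum z* = 30 at (1, 7).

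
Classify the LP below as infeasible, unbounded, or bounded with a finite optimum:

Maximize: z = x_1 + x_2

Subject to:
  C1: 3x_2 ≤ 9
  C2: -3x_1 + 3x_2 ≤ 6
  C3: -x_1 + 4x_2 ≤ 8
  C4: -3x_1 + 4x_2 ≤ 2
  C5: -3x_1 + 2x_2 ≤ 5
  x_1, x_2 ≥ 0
Feasible point: (0, 0) satisfies every constraint, so the LP is feasible.
Direction d = (1, 0): for each constraint row a, a·d ≤ 0 —
  (0)(1) + (3)(0) = 0 ≤ 0
  (-3)(1) + (3)(0) = -3 ≤ 0
  (-1)(1) + (4)(0) = -1 ≤ 0
  (-3)(1) + (4)(0) = -3 ≤ 0
  (-3)(1) + (2)(0) = -3 ≤ 0
and d ≥ 0, so (0, 0) + t·d stays feasible for every t ≥ 0. Along this ray z = x_1 + x_2 changes by 1 per unit t, so z → +∞.

Unbounded: there is a feasible ray along which z → +∞.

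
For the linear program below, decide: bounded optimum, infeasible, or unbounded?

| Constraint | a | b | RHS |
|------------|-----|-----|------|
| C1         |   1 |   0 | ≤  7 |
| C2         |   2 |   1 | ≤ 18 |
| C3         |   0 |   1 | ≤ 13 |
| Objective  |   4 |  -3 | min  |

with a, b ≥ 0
The point (0, 13) satisfies every constraint, so the LP is feasible; the constraints give a ≤ 7 and b ≤ 13, which with a, b ≥ 0 keep the feasible region inside a bounded box. A feasible, bounded LP attains a finite optimum at a vertex.

Evaluating z = 4a - 3b at each vertex:
  (0, 0): z = 0
  (7, 0): z = 28
  (7, 4): z = 16
  (2.5, 13): z = -29
  (0, 13): z = -39

Bounded optimum: z* = -39 at (0, 13).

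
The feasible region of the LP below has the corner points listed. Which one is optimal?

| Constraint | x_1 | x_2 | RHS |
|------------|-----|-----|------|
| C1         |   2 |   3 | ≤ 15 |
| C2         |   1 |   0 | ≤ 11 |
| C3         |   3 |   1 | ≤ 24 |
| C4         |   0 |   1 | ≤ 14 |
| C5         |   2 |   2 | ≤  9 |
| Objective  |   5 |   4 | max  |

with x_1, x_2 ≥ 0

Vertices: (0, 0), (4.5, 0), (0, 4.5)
Evaluating z = 5x_1 + 4x_2 at each vertex:
  (0, 0): z = 0
  (4.5, 0): z = 22.5
  (0, 4.5): z = 18

The largest value is z = 22.5, attained at (4.5, 0).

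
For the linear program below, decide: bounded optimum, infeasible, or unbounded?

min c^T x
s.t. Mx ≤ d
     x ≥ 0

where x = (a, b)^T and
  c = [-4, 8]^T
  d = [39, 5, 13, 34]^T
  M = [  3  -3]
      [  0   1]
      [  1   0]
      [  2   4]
The point (13, 0) satisfies every constraint, so the LP is feasible; the constraints give a ≤ 13 and b ≤ 5, which with a, b ≥ 0 keep the feasible region inside a bounded box. A feasible, bounded LP attains a finite optimum at a vertex.

Evaluating z = -4a + 8b at each vertex:
  (0, 0): z = 0
  (13, 0): z = -52
  (13, 2): z = -36
  (7, 5): z = 12
  (0, 5): z = 40

Feasible with finite optimum z* = -52 at (13, 0).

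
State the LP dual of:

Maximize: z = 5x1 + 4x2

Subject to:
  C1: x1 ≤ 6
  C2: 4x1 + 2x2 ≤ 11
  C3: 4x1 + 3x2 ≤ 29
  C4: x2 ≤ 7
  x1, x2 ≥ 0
Minimize: z = 6y1 + 11y2 + 29y3 + 7y4

Subject to:
  C1: -y1 - 4y2 - 4y3 ≤ -5
  C2: -2y2 - 3y3 - y4 ≤ -4
  y1, y2, y3, y4 ≥ 0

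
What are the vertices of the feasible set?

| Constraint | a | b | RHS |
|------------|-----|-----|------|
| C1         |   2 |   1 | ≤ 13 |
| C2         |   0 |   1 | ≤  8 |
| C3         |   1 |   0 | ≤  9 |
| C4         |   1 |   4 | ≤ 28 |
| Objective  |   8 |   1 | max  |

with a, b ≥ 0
Each vertex is the intersection of two constraint boundaries that also satisfies all remaining constraints:
  a = 0 and b = 0 → (0, 0)
  2a + b = 13 and b = 0 → (6.5, 0)
  2a + b = 13 and a + 4b = 28 → (3.429, 6.143)
  a + 4b = 28 and a = 0 → (0, 7)

Vertices: (0, 0), (6.5, 0), (3.429, 6.143), (0, 7)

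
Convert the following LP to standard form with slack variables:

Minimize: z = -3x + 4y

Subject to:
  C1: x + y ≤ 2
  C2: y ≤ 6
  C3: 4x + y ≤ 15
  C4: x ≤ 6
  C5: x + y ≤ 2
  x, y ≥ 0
min z = -3x + 4y

s.t.
  x + y + s1 = 2
  y + s2 = 6
  4x + y + s3 = 15
  x + s4 = 6
  x + y + s5 = 2
  x, y, s1, s2, s3, s4, s5 ≥ 0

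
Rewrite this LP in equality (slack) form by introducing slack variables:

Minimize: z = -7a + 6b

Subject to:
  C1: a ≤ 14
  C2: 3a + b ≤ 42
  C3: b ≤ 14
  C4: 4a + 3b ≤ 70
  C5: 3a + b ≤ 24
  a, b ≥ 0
min z = -7a + 6b

s.t.
  a + s1 = 14
  3a + b + s2 = 42
  b + s3 = 14
  4a + 3b + s4 = 70
  3a + b + s5 = 24
  a, b, s1, s2, s3, s4, s5 ≥ 0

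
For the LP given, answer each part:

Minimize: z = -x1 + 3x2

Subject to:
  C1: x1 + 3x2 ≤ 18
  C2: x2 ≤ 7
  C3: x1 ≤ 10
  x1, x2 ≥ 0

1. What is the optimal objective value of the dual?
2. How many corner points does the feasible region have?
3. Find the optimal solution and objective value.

1. -10 (by strong duality, equal to the primal optimum)
2. 4
3. x1 = 10, x2 = 0, z = -10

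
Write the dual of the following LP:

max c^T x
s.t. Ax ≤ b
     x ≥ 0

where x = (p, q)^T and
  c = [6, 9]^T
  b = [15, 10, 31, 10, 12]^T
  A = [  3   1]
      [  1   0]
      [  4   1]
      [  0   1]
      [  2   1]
Minimize: z = 15y1 + 10y2 + 31y3 + 10y4 + 12y5

Subject to:
  C1: -3y1 - y2 - 4y3 - 2y5 ≤ -6
  C2: -y1 - y3 - y4 - y5 ≤ -9
  y1, y2, y3, y4, y5 ≥ 0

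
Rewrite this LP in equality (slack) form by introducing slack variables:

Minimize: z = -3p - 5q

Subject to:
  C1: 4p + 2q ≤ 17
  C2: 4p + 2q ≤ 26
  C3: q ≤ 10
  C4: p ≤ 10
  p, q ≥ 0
min z = -3p - 5q

s.t.
  4p + 2q + s1 = 17
  4p + 2q + s2 = 26
  q + s3 = 10
  p + s4 = 10
  p, q, s1, s2, s3, s4 ≥ 0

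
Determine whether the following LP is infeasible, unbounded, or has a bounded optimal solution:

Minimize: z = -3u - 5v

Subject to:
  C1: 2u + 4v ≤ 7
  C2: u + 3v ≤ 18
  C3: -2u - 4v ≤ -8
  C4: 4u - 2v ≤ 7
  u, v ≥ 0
C1 requires 2u + 4v ≤ 7, while C3 (-2u - 4v ≤ -8) is equivalent to 2u + 4v ≥ 8. Together they would need 8 ≤ 2u + 4v ≤ 7, which is impossible since 8 > 7. No point satisfies all constraints.

Infeasible: no point satisfies all constraints simultaneously.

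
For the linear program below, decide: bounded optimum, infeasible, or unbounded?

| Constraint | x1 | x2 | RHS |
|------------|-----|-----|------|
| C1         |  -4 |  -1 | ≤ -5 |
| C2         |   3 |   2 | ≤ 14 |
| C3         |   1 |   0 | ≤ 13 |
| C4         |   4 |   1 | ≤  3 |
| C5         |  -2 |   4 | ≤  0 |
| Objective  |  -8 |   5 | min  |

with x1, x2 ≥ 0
C4 requires 4x1 + x2 ≤ 3, while C1 (-4x1 - x2 ≤ -5) is equivalent to 4x1 + x2 ≥ 5. Together they would need 5 ≤ 4x1 + x2 ≤ 3, which is impossible since 5 > 3. No point satisfies all constraints.

Infeasible: no point satisfies all constraints simultaneously.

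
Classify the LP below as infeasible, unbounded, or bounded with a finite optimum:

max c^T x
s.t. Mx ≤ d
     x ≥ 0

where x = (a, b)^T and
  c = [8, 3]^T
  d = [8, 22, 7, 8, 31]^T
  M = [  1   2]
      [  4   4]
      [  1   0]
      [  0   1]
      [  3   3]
The point (5.5, 0) satisfies every constraint, so the LP is feasible; the constraints give a ≤ 7 and b ≤ 8, which with a, b ≥ 0 keep the feasible region inside a bounded box. A feasible, bounded LP attains a finite optimum at a vertex.

Evaluating z = 8a + 3b at each vertex:
  (0, 0): z = 0
  (5.5, 0): z = 44
  (3, 2.5): z = 31.5
  (0, 4): z = 12

Bounded optimum: z* = 44 at (5.5, 0).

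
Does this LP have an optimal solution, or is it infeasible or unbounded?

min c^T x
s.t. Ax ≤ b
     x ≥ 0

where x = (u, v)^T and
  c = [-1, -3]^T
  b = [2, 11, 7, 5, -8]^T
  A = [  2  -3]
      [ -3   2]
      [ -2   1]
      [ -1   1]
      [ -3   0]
Feasible point: (3, 2) satisfies every constraint, so the LP is feasible.
Direction d = (1, 1): for each constraint row a, a·d ≤ 0 —
  (2)(1) + (-3)(1) = -1 ≤ 0
  (-3)(1) + (2)(1) = -1 ≤ 0
  (-2)(1) + (1)(1) = -1 ≤ 0
  (-1)(1) + (1)(1) = 0 ≤ 0
  (-3)(1) + (0)(1) = -3 ≤ 0
and d ≥ 0, so (3, 2) + t·d stays feasible for every t ≥ 0. Along this ray z = -u - 3v changes by -4 per unit t, so z → −∞.

Unbounded — the objective can decrease without bound over the feasible region.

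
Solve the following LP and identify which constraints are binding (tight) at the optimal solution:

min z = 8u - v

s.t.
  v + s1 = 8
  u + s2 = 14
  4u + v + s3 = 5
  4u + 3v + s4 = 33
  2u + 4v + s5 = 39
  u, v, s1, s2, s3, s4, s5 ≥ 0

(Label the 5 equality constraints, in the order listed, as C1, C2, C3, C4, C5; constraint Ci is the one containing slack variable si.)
Optimal: u = 0, v = 5
Binding: C3, u ≥ 0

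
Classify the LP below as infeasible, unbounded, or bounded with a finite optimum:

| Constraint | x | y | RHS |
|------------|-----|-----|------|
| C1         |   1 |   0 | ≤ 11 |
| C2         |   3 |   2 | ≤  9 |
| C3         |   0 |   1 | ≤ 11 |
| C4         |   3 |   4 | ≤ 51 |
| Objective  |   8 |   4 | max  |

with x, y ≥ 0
The point (3, 0) satisfies every constraint, so the LP is feasible; the constraints give x ≤ 11 and y ≤ 11, which with x, y ≥ 0 keep the feasible region inside a bounded box. A feasible, bounded LP attains a finite optimum at a vertex.

The LP has an optimal solution: (3, 0) with z = 24.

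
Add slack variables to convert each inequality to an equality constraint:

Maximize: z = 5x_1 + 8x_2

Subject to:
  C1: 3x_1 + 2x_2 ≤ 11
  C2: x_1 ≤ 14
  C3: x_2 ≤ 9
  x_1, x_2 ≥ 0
max z = 5x_1 + 8x_2

s.t.
  3x_1 + 2x_2 + s1 = 11
  x_1 + s2 = 14
  x_2 + s3 = 9
  x_1, x_2, s1, s2, s3 ≥ 0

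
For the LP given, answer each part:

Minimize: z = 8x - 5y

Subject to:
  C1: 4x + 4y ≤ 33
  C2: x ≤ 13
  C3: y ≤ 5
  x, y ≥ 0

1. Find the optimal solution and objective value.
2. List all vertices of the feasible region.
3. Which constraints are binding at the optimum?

1. x = 0, y = 5, z = -25
2. (0, 0), (8.25, 0), (3.25, 5), (0, 5)
3. C3, x ≥ 0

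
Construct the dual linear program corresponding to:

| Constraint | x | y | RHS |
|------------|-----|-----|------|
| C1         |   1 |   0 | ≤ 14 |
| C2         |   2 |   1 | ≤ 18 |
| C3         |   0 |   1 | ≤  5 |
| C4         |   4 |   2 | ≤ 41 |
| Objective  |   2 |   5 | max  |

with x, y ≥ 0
Minimize: z = 14y1 + 18y2 + 5y3 + 41y4

Subject to:
  C1: -y1 - 2y2 - 4y4 ≤ -2
  C2: -y2 - y3 - 2y4 ≤ -5
  y1, y2, y3, y4 ≥ 0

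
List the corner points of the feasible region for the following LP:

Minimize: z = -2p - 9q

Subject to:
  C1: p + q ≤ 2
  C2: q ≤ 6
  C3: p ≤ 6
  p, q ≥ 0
Each vertex is the intersection of two constraint boundaries that also satisfies all remaining constraints:
  p = 0 and q = 0 → (0, 0)
  p + q = 2 and q = 0 → (2, 0)
  p + q = 2 and p = 0 → (0, 2)

Vertices: (0, 0), (2, 0), (0, 2)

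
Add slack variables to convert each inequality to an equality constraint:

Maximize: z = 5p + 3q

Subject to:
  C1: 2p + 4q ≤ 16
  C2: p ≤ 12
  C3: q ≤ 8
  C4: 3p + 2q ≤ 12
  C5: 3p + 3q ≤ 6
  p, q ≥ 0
max z = 5p + 3q

s.t.
  2p + 4q + s1 = 16
  p + s2 = 12
  q + s3 = 8
  3p + 2q + s4 = 12
  3p + 3q + s5 = 6
  p, q, s1, s2, s3, s4, s5 ≥ 0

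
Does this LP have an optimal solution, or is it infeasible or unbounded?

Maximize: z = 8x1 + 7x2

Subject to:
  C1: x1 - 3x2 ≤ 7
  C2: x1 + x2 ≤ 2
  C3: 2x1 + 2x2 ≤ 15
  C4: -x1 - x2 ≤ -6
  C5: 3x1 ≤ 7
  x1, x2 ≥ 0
C2 requires x1 + x2 ≤ 2, while C4 (-x1 - x2 ≤ -6) is equivalent to x1 + x2 ≥ 6. Together they would need 6 ≤ x1 + x2 ≤ 2, which is impossible since 6 > 2. No point satisfies all constraints.

Infeasible — the constraint set is empty.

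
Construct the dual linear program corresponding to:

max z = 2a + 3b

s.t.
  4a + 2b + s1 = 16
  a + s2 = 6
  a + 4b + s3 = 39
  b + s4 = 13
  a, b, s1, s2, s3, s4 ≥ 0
Minimize: z = 16y1 + 6y2 + 39y3 + 13y4

Subject to:
  C1: -4y1 - y2 - y3 ≤ -2
  C2: -2y1 - 4y3 - y4 ≤ -3
  y1, y2, y3, y4 ≥ 0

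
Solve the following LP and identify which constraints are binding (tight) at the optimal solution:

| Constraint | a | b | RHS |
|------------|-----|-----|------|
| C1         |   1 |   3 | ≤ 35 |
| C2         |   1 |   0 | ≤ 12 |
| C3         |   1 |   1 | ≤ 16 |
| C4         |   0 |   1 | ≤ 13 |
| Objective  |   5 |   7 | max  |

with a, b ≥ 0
Optimal: a = 6.5, b = 9.5
Slack at optimum:
  C1: slack = 0 (binding)
  C2: slack = 5.5
  C3: slack = 0 (binding)
  C4: slack = 3.5
  a ≥ 0: a = 6.5
  b ≥ 0: b = 9.5
Binding constraints: C1, C3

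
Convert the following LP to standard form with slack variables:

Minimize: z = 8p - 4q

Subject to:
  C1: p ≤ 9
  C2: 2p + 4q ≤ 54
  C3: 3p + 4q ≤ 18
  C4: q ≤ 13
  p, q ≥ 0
min z = 8p - 4q

s.t.
  p + s1 = 9
  2p + 4q + s2 = 54
  3p + 4q + s3 = 18
  q + s4 = 13
  p, q, s1, s2, s3, s4 ≥ 0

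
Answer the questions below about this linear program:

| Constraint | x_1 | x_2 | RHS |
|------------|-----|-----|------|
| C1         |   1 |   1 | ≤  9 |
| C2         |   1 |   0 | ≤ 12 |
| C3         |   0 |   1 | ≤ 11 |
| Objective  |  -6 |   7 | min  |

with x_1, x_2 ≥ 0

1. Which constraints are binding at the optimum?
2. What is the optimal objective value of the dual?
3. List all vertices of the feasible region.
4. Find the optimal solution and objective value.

1. C1, x_2 ≥ 0
2. -54 (by strong duality, equal to the primal optimum)
3. (0, 0), (9, 0), (0, 9)
4. x_1 = 9, x_2 = 0, z = -54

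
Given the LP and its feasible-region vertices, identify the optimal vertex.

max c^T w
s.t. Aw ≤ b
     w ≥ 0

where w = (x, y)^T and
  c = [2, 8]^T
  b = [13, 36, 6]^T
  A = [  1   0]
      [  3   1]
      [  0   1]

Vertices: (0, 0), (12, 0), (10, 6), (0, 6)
(10, 6) with z = 68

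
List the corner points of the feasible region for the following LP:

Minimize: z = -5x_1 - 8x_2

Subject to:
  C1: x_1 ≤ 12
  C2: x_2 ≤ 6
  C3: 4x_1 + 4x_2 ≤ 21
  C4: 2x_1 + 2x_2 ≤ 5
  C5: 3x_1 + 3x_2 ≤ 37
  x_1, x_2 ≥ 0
Each vertex is the intersection of two constraint boundaries that also satisfies all remaining constraints:
  x_1 = 0 and x_2 = 0 → (0, 0)
  2x_1 + 2x_2 = 5 and x_2 = 0 → (2.5, 0)
  2x_1 + 2x_2 = 5 and x_1 = 0 → (0, 2.5)

Vertices: (0, 0), (2.5, 0), (0, 2.5)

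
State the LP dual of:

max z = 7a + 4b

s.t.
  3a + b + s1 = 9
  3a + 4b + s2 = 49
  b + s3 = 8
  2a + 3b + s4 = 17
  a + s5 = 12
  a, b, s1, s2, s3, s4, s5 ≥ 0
Minimize: z = 9y1 + 49y2 + 8y3 + 17y4 + 12y5

Subject to:
  C1: -3y1 - 3y2 - 2y4 - y5 ≤ -7
  C2: -y1 - 4y2 - y3 - 3y4 ≤ -4
  y1, y2, y3, y4, y5 ≥ 0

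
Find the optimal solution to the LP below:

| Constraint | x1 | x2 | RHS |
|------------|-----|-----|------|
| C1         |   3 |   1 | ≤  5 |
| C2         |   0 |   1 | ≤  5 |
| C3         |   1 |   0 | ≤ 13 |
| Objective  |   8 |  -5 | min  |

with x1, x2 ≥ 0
x1 = 0, x2 = 5, z = -25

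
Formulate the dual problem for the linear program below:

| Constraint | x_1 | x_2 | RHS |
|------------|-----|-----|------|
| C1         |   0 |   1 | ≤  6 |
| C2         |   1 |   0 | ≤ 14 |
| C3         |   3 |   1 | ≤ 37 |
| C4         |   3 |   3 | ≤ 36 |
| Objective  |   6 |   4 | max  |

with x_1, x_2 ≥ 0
Minimize: z = 6y1 + 14y2 + 37y3 + 36y4

Subject to:
  C1: -y2 - 3y3 - 3y4 ≤ -6
  C2: -y1 - y3 - 3y4 ≤ -4
  y1, y2, y3, y4 ≥ 0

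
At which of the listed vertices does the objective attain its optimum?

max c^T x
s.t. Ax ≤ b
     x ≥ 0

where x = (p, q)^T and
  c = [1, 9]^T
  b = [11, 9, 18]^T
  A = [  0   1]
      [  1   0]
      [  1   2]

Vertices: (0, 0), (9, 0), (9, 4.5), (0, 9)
(0, 9) with z = 81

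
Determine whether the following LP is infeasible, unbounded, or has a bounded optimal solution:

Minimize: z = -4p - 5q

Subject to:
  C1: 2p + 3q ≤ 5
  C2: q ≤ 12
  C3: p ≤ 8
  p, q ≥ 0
The point (2.5, 0) satisfies every constraint, so the LP is feasible; the constraints give p ≤ 8 and q ≤ 12, which with p, q ≥ 0 keep the feasible region inside a bounded box. A feasible, bounded LP attains a finite optimum at a vertex.

Feasible with finite optimum z* = -10 at (2.5, 0).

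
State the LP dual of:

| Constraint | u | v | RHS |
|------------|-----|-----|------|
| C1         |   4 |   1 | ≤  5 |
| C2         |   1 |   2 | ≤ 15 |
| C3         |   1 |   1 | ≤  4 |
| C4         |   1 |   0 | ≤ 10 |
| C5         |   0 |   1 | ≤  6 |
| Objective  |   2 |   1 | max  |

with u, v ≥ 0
Minimize: z = 5y1 + 15y2 + 4y3 + 10y4 + 6y5

Subject to:
  C1: -4y1 - y2 - y3 - y4 ≤ -2
  C2: -y1 - 2y2 - y3 - y5 ≤ -1
  y1, y2, y3, y4, y5 ≥ 0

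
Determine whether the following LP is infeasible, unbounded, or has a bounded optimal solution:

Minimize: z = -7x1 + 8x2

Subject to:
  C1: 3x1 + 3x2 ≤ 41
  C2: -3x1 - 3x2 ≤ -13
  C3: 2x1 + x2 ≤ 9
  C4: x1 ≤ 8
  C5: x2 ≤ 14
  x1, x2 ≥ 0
The point (4.5, 0) satisfies every constraint, so the LP is feasible; the constraints give x1 ≤ 8 and x2 ≤ 14, which with x1, x2 ≥ 0 keep the feasible region inside a bounded box. A feasible, bounded LP attains a finite optimum at a vertex.

Evaluating z = -7x1 + 8x2 at each vertex:
  (4.333, 0): z = -30.33
  (4.5, 0): z = -31.5
  (0, 9): z = 72
  (0, 4.333): z = 34.67

Feasible with finite optimum z* = -31.5 at (4.5, 0).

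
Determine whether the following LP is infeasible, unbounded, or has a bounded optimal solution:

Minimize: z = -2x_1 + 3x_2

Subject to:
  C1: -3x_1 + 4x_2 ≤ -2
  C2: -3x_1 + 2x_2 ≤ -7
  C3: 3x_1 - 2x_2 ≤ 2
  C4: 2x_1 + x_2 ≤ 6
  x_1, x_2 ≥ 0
C3 requires 3x_1 - 2x_2 ≤ 2, while C2 (-3x_1 + 2x_2 ≤ -7) is equivalent to 3x_1 - 2x_2 ≥ 7. Together they would need 7 ≤ 3x_1 - 2x_2 ≤ 2, which is impossible since 7 > 2. No point satisfies all constraints.

Infeasible — the constraint set is empty.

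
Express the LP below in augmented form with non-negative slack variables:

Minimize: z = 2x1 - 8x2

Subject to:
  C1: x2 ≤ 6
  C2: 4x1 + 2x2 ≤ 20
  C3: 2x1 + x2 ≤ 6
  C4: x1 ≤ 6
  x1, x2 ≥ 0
min z = 2x1 - 8x2

s.t.
  x2 + s1 = 6
  4x1 + 2x2 + s2 = 20
  2x1 + x2 + s3 = 6
  x1 + s4 = 6
  x1, x2, s1, s2, s3, s4 ≥ 0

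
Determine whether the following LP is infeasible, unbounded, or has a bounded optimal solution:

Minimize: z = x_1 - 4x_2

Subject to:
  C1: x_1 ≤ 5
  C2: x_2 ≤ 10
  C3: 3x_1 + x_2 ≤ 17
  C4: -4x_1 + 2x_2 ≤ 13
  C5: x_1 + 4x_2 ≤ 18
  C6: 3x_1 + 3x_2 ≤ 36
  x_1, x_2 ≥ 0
The point (0, 4.5) satisfies every constraint, so the LP is feasible; the constraints give x_1 ≤ 5 and x_2 ≤ 10, which with x_1, x_2 ≥ 0 keep the feasible region inside a bounded box. A feasible, bounded LP attains a finite optimum at a vertex.

Evaluating z = x_1 - 4x_2 at each vertex:
  (0, 0): z = 0
  (5, 0): z = 5
  (5, 2): z = -3
  (4.545, 3.364): z = -8.909
  (0, 4.5): z = -18

Feasible with finite optimum z* = -18 at (0, 4.5).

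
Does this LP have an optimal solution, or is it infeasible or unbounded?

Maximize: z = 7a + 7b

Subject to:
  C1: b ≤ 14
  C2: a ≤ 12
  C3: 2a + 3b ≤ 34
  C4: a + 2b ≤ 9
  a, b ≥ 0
The point (9, 0) satisfies every constraint, so the LP is feasible; the constraints give a ≤ 12 and b ≤ 14, which with a, b ≥ 0 keep the feasible region inside a bounded box. A feasible, bounded LP attains a finite optimum at a vertex.

The LP has an optimal solution: (9, 0) with z = 63.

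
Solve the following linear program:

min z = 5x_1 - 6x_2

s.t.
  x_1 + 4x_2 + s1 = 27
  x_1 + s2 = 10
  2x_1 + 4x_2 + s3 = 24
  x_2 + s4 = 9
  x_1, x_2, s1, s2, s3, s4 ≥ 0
Each vertex is the intersection of two constraint boundaries that also satisfies all remaining constraints:
  x_1 = 0 and x_2 = 0 → (0, 0)
  x_1 = 10 and x_2 = 0 → (10, 0)
  x_1 = 10 and 2x_1 + 4x_2 = 24 → (10, 1)
  2x_1 + 4x_2 = 24 and x_1 = 0 → (0, 6)

Evaluating z = 5x_1 - 6x_2 at each vertex:
  (0, 0): z = 0
  (10, 0): z = 50
  (10, 1): z = 44
  (0, 6): z = -36

The minimum is at (0, 6) with z = -36.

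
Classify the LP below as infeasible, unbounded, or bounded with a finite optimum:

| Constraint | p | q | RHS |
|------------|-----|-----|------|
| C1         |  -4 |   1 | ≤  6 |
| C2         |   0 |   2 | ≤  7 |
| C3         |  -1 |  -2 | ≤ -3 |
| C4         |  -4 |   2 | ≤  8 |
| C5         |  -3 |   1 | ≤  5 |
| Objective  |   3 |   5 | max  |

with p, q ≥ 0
Feasible point: (0, 2) satisfies every constraint, so the LP is feasible.
Direction d = (1, 0): for each constraint row a, a·d ≤ 0 —
  (-4)(1) + (1)(0) = -4 ≤ 0
  (0)(1) + (2)(0) = 0 ≤ 0
  (-1)(1) + (-2)(0) = -1 ≤ 0
  (-4)(1) + (2)(0) = -4 ≤ 0
  (-3)(1) + (1)(0) = -3 ≤ 0
and d ≥ 0, so (0, 2) + t·d stays feasible for every t ≥ 0. Along this ray z = 3p + 5q changes by 3 per unit t, so z → +∞.

The LP is unbounded; z can be made arbitrarily large.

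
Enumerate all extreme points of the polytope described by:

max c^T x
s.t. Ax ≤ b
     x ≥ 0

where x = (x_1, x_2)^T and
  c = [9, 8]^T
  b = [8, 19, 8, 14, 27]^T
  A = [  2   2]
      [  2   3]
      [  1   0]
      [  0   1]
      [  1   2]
Each vertex is the intersection of two constraint boundaries that also satisfies all remaining constraints:
  x_1 = 0 and x_2 = 0 → (0, 0)
  2x_1 + 2x_2 = 8 and x_2 = 0 → (4, 0)
  2x_1 + 2x_2 = 8 and x_1 = 0 → (0, 4)

Vertices: (0, 0), (4, 0), (0, 4)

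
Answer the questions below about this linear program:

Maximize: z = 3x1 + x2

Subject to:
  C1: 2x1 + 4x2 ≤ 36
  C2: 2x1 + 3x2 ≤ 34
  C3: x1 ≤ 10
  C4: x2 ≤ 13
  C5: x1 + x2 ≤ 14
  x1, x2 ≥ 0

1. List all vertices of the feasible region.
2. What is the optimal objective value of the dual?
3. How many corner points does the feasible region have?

1. (0, 0), (10, 0), (10, 4), (0, 9)
2. 34 (by strong duality, equal to the primal optimum)
3. 4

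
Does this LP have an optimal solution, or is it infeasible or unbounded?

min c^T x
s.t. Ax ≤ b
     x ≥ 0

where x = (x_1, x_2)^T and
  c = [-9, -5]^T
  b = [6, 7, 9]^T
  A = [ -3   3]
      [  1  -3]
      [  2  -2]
Feasible point: (0, 0) satisfies every constraint, so the LP is feasible.
Direction d = (1, 1): for each constraint row a, a·d ≤ 0 —
  (-3)(1) + (3)(1) = 0 ≤ 0
  (1)(1) + (-3)(1) = -2 ≤ 0
  (2)(1) + (-2)(1) = 0 ≤ 0
and d ≥ 0, so (0, 0) + t·d stays feasible for every t ≥ 0. Along this ray z = -9x_1 - 5x_2 changes by -14 per unit t, so z → −∞.

Unbounded — the objective can decrease without bound over the feasible region.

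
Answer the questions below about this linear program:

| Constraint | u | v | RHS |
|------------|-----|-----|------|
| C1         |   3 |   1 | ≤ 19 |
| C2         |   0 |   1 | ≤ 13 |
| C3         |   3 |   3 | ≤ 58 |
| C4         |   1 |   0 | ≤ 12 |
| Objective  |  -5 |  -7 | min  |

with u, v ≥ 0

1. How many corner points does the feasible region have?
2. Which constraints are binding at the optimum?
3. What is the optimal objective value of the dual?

1. 4
2. C1, C2
3. -101 (by strong duality, equal to the primal optimum)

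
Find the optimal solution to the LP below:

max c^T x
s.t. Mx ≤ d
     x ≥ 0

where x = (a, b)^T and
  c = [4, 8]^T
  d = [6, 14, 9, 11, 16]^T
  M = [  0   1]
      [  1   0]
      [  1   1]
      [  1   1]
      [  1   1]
a = 3, b = 6, z = 60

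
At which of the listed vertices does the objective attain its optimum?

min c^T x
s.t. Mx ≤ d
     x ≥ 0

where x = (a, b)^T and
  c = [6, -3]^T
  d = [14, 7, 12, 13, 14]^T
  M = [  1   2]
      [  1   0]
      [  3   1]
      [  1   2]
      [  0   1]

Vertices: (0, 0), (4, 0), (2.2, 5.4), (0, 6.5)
(0, 6.5) with z = -19.5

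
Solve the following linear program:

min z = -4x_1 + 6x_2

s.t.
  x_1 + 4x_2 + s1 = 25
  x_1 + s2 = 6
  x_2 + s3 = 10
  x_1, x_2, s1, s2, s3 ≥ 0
x_1 = 6, x_2 = 0, z = -24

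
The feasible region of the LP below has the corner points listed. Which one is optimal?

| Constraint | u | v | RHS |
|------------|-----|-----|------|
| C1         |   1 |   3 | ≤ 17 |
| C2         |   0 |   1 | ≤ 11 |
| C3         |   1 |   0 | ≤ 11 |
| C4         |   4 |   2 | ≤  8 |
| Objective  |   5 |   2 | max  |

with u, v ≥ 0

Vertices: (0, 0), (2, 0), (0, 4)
Evaluating z = 5u + 2v at each vertex:
  (0, 0): z = 0
  (2, 0): z = 10
  (0, 4): z = 8

The largest value is z = 10, attained at (2, 0).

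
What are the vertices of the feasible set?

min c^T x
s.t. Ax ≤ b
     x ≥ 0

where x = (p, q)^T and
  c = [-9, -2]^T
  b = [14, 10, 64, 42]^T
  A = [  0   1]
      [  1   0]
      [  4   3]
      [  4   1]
Each vertex is the intersection of two constraint boundaries that also satisfies all remaining constraints:
  p = 0 and q = 0 → (0, 0)
  p = 10 and q = 0 → (10, 0)
  p = 10 and 4p + q = 42 → (10, 2)
  4p + 3q = 64 and 4p + q = 42 → (7.75, 11)
  q = 14 and 4p + 3q = 64 → (5.5, 14)
  q = 14 and p = 0 → (0, 14)

Vertices: (0, 0), (10, 0), (10, 2), (7.75, 11), (5.5, 14), (0, 14)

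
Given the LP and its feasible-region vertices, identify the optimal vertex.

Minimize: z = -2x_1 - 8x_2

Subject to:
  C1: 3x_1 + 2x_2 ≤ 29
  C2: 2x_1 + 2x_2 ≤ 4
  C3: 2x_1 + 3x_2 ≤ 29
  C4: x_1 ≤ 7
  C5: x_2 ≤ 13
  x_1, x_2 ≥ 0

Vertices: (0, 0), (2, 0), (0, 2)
Evaluating z = -2x_1 - 8x_2 at each vertex:
  (0, 0): z = 0
  (2, 0): z = -4
  (0, 2): z = -16

The smallest value is z = -16, attained at (0, 2).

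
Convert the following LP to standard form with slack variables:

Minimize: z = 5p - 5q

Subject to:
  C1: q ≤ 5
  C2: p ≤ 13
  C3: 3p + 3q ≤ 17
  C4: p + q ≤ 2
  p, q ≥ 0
min z = 5p - 5q

s.t.
  q + s1 = 5
  p + s2 = 13
  3p + 3q + s3 = 17
  p + q + s4 = 2
  p, q, s1, s2, s3, s4 ≥ 0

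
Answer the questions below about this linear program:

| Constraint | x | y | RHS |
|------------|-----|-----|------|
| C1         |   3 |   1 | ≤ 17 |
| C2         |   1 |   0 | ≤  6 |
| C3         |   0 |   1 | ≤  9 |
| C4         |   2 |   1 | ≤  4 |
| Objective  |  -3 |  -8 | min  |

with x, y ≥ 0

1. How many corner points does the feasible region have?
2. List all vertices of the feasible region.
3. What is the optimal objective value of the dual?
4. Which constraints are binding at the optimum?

1. 3
2. (0, 0), (2, 0), (0, 4)
3. -32 (by strong duality, equal to the primal optimum)
4. C4, x ≥ 0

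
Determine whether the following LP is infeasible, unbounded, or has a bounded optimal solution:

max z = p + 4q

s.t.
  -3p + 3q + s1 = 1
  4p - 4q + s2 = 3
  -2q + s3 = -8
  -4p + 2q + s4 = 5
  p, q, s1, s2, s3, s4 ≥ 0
Feasible point: (4, 4) satisfies every constraint, so the LP is feasible.
Direction d = (1, 1): for each constraint row a, a·d ≤ 0 —
  (-3)(1) + (3)(1) = 0 ≤ 0
  (4)(1) + (-4)(1) = 0 ≤ 0
  (0)(1) + (-2)(1) = -2 ≤ 0
  (-4)(1) + (2)(1) = -2 ≤ 0
and d ≥ 0, so (4, 4) + t·d stays feasible for every t ≥ 0. Along this ray z = p + 4q changes by 5 per unit t, so z → +∞.

Unbounded — the objective can increase without bound over the feasible region.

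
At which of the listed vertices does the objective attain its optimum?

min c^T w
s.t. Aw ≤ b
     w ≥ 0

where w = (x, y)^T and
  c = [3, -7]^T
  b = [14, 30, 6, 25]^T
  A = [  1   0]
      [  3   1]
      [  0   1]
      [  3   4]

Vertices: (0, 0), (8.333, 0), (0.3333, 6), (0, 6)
(0, 6) with z = -42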